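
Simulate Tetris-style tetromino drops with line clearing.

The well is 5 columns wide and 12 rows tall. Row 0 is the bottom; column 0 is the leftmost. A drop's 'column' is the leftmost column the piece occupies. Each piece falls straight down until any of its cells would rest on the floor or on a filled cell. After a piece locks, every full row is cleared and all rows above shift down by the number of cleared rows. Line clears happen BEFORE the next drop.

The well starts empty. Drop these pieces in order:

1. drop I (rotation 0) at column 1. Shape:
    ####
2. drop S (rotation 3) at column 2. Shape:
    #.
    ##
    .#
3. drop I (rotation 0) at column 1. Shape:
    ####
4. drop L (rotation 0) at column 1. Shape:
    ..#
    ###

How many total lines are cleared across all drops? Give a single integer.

Answer: 0

Derivation:
Drop 1: I rot0 at col 1 lands with bottom-row=0; cleared 0 line(s) (total 0); column heights now [0 1 1 1 1], max=1
Drop 2: S rot3 at col 2 lands with bottom-row=1; cleared 0 line(s) (total 0); column heights now [0 1 4 3 1], max=4
Drop 3: I rot0 at col 1 lands with bottom-row=4; cleared 0 line(s) (total 0); column heights now [0 5 5 5 5], max=5
Drop 4: L rot0 at col 1 lands with bottom-row=5; cleared 0 line(s) (total 0); column heights now [0 6 6 7 5], max=7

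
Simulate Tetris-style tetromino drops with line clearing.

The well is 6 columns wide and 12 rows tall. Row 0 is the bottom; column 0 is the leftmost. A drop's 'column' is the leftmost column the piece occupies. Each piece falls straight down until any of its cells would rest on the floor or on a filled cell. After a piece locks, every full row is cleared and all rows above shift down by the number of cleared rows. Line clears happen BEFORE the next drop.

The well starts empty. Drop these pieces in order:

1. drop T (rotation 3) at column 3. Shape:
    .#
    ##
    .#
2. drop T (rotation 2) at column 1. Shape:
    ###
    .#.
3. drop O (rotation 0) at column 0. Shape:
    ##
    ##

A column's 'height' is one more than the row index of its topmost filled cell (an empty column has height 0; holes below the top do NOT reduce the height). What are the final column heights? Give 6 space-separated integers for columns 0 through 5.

Answer: 5 5 3 3 3 0

Derivation:
Drop 1: T rot3 at col 3 lands with bottom-row=0; cleared 0 line(s) (total 0); column heights now [0 0 0 2 3 0], max=3
Drop 2: T rot2 at col 1 lands with bottom-row=1; cleared 0 line(s) (total 0); column heights now [0 3 3 3 3 0], max=3
Drop 3: O rot0 at col 0 lands with bottom-row=3; cleared 0 line(s) (total 0); column heights now [5 5 3 3 3 0], max=5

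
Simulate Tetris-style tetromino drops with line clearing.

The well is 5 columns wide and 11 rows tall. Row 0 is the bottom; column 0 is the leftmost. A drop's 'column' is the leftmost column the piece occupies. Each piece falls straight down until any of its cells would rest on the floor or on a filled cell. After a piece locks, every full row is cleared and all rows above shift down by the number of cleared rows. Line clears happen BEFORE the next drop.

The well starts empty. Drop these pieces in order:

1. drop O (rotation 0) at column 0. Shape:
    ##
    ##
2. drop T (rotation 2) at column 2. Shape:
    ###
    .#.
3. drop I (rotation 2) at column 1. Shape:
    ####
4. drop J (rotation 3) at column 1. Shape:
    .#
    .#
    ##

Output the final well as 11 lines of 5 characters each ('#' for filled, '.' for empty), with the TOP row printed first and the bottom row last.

Answer: .....
.....
.....
.....
.....
.....
..#..
..#..
.##..
.####
##.#.

Derivation:
Drop 1: O rot0 at col 0 lands with bottom-row=0; cleared 0 line(s) (total 0); column heights now [2 2 0 0 0], max=2
Drop 2: T rot2 at col 2 lands with bottom-row=0; cleared 1 line(s) (total 1); column heights now [1 1 0 1 0], max=1
Drop 3: I rot2 at col 1 lands with bottom-row=1; cleared 0 line(s) (total 1); column heights now [1 2 2 2 2], max=2
Drop 4: J rot3 at col 1 lands with bottom-row=2; cleared 0 line(s) (total 1); column heights now [1 3 5 2 2], max=5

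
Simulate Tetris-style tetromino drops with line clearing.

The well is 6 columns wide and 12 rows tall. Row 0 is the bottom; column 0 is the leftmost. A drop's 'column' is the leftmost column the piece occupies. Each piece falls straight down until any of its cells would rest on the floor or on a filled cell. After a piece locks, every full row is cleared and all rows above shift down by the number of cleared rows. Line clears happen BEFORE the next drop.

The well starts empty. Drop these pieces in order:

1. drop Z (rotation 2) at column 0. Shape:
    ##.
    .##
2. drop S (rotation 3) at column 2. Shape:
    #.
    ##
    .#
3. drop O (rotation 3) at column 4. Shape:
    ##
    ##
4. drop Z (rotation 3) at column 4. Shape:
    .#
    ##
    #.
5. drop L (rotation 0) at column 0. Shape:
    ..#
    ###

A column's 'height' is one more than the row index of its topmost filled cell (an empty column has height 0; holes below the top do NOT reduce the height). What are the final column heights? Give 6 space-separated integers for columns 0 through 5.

Answer: 3 3 4 1 3 4

Derivation:
Drop 1: Z rot2 at col 0 lands with bottom-row=0; cleared 0 line(s) (total 0); column heights now [2 2 1 0 0 0], max=2
Drop 2: S rot3 at col 2 lands with bottom-row=0; cleared 0 line(s) (total 0); column heights now [2 2 3 2 0 0], max=3
Drop 3: O rot3 at col 4 lands with bottom-row=0; cleared 1 line(s) (total 1); column heights now [0 1 2 1 1 1], max=2
Drop 4: Z rot3 at col 4 lands with bottom-row=1; cleared 0 line(s) (total 1); column heights now [0 1 2 1 3 4], max=4
Drop 5: L rot0 at col 0 lands with bottom-row=2; cleared 0 line(s) (total 1); column heights now [3 3 4 1 3 4], max=4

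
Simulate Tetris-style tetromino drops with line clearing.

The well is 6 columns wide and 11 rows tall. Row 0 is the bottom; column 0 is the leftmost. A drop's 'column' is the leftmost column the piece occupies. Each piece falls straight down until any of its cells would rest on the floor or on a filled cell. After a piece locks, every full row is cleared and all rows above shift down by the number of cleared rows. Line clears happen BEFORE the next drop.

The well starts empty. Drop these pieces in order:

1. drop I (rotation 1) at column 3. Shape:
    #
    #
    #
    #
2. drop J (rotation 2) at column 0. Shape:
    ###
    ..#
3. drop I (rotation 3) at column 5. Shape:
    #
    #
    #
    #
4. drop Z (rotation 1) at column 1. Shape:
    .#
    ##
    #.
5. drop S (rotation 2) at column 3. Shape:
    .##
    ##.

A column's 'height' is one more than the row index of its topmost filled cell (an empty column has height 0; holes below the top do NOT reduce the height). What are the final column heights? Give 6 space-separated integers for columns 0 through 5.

Answer: 2 4 5 5 6 6

Derivation:
Drop 1: I rot1 at col 3 lands with bottom-row=0; cleared 0 line(s) (total 0); column heights now [0 0 0 4 0 0], max=4
Drop 2: J rot2 at col 0 lands with bottom-row=0; cleared 0 line(s) (total 0); column heights now [2 2 2 4 0 0], max=4
Drop 3: I rot3 at col 5 lands with bottom-row=0; cleared 0 line(s) (total 0); column heights now [2 2 2 4 0 4], max=4
Drop 4: Z rot1 at col 1 lands with bottom-row=2; cleared 0 line(s) (total 0); column heights now [2 4 5 4 0 4], max=5
Drop 5: S rot2 at col 3 lands with bottom-row=4; cleared 0 line(s) (total 0); column heights now [2 4 5 5 6 6], max=6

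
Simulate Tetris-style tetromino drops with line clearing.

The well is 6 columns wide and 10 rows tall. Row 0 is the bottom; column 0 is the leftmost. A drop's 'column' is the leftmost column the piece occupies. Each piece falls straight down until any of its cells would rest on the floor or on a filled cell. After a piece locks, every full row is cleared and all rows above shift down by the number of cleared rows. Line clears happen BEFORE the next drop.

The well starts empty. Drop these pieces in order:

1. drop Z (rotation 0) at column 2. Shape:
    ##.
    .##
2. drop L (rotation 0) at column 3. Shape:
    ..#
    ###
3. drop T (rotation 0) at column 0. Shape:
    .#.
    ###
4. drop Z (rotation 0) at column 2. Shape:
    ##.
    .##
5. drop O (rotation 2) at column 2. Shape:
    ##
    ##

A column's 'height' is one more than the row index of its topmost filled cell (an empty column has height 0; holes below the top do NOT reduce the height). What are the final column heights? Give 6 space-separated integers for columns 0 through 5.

Answer: 0 3 6 6 3 3

Derivation:
Drop 1: Z rot0 at col 2 lands with bottom-row=0; cleared 0 line(s) (total 0); column heights now [0 0 2 2 1 0], max=2
Drop 2: L rot0 at col 3 lands with bottom-row=2; cleared 0 line(s) (total 0); column heights now [0 0 2 3 3 4], max=4
Drop 3: T rot0 at col 0 lands with bottom-row=2; cleared 1 line(s) (total 1); column heights now [0 3 2 2 1 3], max=3
Drop 4: Z rot0 at col 2 lands with bottom-row=2; cleared 0 line(s) (total 1); column heights now [0 3 4 4 3 3], max=4
Drop 5: O rot2 at col 2 lands with bottom-row=4; cleared 0 line(s) (total 1); column heights now [0 3 6 6 3 3], max=6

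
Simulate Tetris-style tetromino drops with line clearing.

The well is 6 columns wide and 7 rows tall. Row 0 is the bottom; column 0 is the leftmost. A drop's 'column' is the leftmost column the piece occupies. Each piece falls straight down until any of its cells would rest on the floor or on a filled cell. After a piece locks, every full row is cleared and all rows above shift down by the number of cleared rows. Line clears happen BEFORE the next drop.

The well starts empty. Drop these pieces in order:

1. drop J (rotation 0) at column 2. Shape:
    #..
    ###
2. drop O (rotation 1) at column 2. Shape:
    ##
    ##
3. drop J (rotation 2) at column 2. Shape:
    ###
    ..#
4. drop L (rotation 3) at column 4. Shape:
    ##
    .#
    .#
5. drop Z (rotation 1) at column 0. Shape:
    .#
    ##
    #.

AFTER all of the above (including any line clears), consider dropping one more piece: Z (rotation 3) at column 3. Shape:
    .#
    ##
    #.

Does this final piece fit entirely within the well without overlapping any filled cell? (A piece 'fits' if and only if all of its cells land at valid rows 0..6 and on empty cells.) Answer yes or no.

Drop 1: J rot0 at col 2 lands with bottom-row=0; cleared 0 line(s) (total 0); column heights now [0 0 2 1 1 0], max=2
Drop 2: O rot1 at col 2 lands with bottom-row=2; cleared 0 line(s) (total 0); column heights now [0 0 4 4 1 0], max=4
Drop 3: J rot2 at col 2 lands with bottom-row=3; cleared 0 line(s) (total 0); column heights now [0 0 5 5 5 0], max=5
Drop 4: L rot3 at col 4 lands with bottom-row=3; cleared 0 line(s) (total 0); column heights now [0 0 5 5 6 6], max=6
Drop 5: Z rot1 at col 0 lands with bottom-row=0; cleared 0 line(s) (total 0); column heights now [2 3 5 5 6 6], max=6
Test piece Z rot3 at col 3 (width 2): heights before test = [2 3 5 5 6 6]; fits = False

Answer: no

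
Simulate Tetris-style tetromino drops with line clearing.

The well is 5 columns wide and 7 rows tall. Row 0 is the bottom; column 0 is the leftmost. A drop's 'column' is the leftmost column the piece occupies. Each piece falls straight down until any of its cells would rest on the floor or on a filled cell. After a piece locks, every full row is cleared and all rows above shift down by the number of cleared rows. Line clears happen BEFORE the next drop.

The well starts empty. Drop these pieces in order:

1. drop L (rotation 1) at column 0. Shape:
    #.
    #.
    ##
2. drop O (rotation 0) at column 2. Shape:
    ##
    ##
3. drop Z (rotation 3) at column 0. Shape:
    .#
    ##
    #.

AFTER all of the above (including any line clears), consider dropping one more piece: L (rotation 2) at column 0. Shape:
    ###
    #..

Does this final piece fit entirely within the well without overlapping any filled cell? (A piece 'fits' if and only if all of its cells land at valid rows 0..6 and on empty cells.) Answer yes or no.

Answer: yes

Derivation:
Drop 1: L rot1 at col 0 lands with bottom-row=0; cleared 0 line(s) (total 0); column heights now [3 1 0 0 0], max=3
Drop 2: O rot0 at col 2 lands with bottom-row=0; cleared 0 line(s) (total 0); column heights now [3 1 2 2 0], max=3
Drop 3: Z rot3 at col 0 lands with bottom-row=3; cleared 0 line(s) (total 0); column heights now [5 6 2 2 0], max=6
Test piece L rot2 at col 0 (width 3): heights before test = [5 6 2 2 0]; fits = True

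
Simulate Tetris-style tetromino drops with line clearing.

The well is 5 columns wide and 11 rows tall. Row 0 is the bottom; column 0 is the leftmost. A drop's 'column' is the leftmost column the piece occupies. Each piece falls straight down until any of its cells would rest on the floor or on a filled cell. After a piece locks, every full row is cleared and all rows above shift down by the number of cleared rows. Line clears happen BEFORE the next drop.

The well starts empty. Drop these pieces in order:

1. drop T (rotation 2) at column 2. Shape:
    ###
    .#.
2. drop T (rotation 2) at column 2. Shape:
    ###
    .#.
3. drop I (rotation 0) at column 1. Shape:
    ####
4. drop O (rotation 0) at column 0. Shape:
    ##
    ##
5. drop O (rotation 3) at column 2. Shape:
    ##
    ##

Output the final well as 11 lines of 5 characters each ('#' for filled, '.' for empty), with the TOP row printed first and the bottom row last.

Answer: .....
.....
.....
.....
####.
####.
.####
..###
...#.
..###
...#.

Derivation:
Drop 1: T rot2 at col 2 lands with bottom-row=0; cleared 0 line(s) (total 0); column heights now [0 0 2 2 2], max=2
Drop 2: T rot2 at col 2 lands with bottom-row=2; cleared 0 line(s) (total 0); column heights now [0 0 4 4 4], max=4
Drop 3: I rot0 at col 1 lands with bottom-row=4; cleared 0 line(s) (total 0); column heights now [0 5 5 5 5], max=5
Drop 4: O rot0 at col 0 lands with bottom-row=5; cleared 0 line(s) (total 0); column heights now [7 7 5 5 5], max=7
Drop 5: O rot3 at col 2 lands with bottom-row=5; cleared 0 line(s) (total 0); column heights now [7 7 7 7 5], max=7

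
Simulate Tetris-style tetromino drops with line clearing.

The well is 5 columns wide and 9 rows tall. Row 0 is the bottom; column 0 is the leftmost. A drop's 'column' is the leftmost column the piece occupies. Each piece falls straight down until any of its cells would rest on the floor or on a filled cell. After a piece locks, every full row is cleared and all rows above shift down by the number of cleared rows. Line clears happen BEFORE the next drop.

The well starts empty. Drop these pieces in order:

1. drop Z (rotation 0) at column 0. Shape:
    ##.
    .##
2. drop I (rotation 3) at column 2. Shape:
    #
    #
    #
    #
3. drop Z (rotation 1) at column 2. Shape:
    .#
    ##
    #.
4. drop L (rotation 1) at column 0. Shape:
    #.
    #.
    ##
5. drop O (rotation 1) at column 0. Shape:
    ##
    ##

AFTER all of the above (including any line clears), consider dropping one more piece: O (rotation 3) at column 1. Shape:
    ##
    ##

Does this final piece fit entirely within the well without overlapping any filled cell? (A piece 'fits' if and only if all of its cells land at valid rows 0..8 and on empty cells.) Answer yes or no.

Drop 1: Z rot0 at col 0 lands with bottom-row=0; cleared 0 line(s) (total 0); column heights now [2 2 1 0 0], max=2
Drop 2: I rot3 at col 2 lands with bottom-row=1; cleared 0 line(s) (total 0); column heights now [2 2 5 0 0], max=5
Drop 3: Z rot1 at col 2 lands with bottom-row=5; cleared 0 line(s) (total 0); column heights now [2 2 7 8 0], max=8
Drop 4: L rot1 at col 0 lands with bottom-row=2; cleared 0 line(s) (total 0); column heights now [5 3 7 8 0], max=8
Drop 5: O rot1 at col 0 lands with bottom-row=5; cleared 0 line(s) (total 0); column heights now [7 7 7 8 0], max=8
Test piece O rot3 at col 1 (width 2): heights before test = [7 7 7 8 0]; fits = True

Answer: yes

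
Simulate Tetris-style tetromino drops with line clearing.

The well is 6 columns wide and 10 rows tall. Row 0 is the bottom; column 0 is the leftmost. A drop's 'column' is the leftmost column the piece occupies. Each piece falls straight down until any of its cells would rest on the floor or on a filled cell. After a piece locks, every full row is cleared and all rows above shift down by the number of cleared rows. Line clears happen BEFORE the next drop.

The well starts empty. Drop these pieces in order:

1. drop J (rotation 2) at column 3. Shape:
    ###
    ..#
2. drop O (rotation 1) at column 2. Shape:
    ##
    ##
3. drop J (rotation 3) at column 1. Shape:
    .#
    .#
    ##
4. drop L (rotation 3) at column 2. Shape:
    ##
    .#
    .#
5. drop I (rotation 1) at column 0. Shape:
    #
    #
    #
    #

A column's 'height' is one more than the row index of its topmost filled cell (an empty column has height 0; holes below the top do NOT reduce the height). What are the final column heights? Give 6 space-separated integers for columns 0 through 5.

Answer: 4 5 8 8 2 2

Derivation:
Drop 1: J rot2 at col 3 lands with bottom-row=0; cleared 0 line(s) (total 0); column heights now [0 0 0 2 2 2], max=2
Drop 2: O rot1 at col 2 lands with bottom-row=2; cleared 0 line(s) (total 0); column heights now [0 0 4 4 2 2], max=4
Drop 3: J rot3 at col 1 lands with bottom-row=4; cleared 0 line(s) (total 0); column heights now [0 5 7 4 2 2], max=7
Drop 4: L rot3 at col 2 lands with bottom-row=5; cleared 0 line(s) (total 0); column heights now [0 5 8 8 2 2], max=8
Drop 5: I rot1 at col 0 lands with bottom-row=0; cleared 0 line(s) (total 0); column heights now [4 5 8 8 2 2], max=8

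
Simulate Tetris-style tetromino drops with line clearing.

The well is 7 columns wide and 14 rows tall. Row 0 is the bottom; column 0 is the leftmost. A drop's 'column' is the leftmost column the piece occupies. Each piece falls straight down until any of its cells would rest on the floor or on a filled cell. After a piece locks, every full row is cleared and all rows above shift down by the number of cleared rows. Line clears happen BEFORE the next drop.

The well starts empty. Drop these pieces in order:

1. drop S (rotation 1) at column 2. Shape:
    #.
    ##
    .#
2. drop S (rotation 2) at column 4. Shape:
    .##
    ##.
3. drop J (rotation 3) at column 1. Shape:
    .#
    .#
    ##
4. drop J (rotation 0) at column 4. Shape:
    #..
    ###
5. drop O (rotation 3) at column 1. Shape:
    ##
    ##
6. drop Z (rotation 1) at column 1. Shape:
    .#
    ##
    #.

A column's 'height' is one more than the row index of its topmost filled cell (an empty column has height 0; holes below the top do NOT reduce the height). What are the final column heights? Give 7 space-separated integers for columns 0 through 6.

Drop 1: S rot1 at col 2 lands with bottom-row=0; cleared 0 line(s) (total 0); column heights now [0 0 3 2 0 0 0], max=3
Drop 2: S rot2 at col 4 lands with bottom-row=0; cleared 0 line(s) (total 0); column heights now [0 0 3 2 1 2 2], max=3
Drop 3: J rot3 at col 1 lands with bottom-row=3; cleared 0 line(s) (total 0); column heights now [0 4 6 2 1 2 2], max=6
Drop 4: J rot0 at col 4 lands with bottom-row=2; cleared 0 line(s) (total 0); column heights now [0 4 6 2 4 3 3], max=6
Drop 5: O rot3 at col 1 lands with bottom-row=6; cleared 0 line(s) (total 0); column heights now [0 8 8 2 4 3 3], max=8
Drop 6: Z rot1 at col 1 lands with bottom-row=8; cleared 0 line(s) (total 0); column heights now [0 10 11 2 4 3 3], max=11

Answer: 0 10 11 2 4 3 3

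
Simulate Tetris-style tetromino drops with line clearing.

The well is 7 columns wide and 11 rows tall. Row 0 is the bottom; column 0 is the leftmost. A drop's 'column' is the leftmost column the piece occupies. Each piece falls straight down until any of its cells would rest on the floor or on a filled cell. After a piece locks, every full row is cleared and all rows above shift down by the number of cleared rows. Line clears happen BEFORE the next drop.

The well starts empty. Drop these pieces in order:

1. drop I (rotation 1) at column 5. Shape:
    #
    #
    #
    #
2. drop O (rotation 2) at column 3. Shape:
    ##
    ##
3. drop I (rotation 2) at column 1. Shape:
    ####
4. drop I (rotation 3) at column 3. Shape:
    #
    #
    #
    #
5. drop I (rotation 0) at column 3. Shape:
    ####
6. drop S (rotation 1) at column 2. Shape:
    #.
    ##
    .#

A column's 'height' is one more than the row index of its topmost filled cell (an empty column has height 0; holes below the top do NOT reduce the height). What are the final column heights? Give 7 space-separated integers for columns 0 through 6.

Drop 1: I rot1 at col 5 lands with bottom-row=0; cleared 0 line(s) (total 0); column heights now [0 0 0 0 0 4 0], max=4
Drop 2: O rot2 at col 3 lands with bottom-row=0; cleared 0 line(s) (total 0); column heights now [0 0 0 2 2 4 0], max=4
Drop 3: I rot2 at col 1 lands with bottom-row=2; cleared 0 line(s) (total 0); column heights now [0 3 3 3 3 4 0], max=4
Drop 4: I rot3 at col 3 lands with bottom-row=3; cleared 0 line(s) (total 0); column heights now [0 3 3 7 3 4 0], max=7
Drop 5: I rot0 at col 3 lands with bottom-row=7; cleared 0 line(s) (total 0); column heights now [0 3 3 8 8 8 8], max=8
Drop 6: S rot1 at col 2 lands with bottom-row=8; cleared 0 line(s) (total 0); column heights now [0 3 11 10 8 8 8], max=11

Answer: 0 3 11 10 8 8 8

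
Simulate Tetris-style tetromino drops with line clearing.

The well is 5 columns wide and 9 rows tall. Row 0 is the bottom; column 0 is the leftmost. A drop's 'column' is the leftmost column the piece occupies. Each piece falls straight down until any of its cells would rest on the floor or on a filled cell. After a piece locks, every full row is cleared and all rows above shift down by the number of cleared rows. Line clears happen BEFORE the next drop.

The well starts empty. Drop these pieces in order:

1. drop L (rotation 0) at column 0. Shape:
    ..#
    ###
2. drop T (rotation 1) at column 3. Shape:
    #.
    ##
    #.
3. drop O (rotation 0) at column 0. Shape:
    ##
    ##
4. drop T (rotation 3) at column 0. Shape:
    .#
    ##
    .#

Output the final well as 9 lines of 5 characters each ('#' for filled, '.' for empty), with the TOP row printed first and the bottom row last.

Answer: .....
.....
.....
.....
.#...
##...
.#...
##.#.
####.

Derivation:
Drop 1: L rot0 at col 0 lands with bottom-row=0; cleared 0 line(s) (total 0); column heights now [1 1 2 0 0], max=2
Drop 2: T rot1 at col 3 lands with bottom-row=0; cleared 0 line(s) (total 0); column heights now [1 1 2 3 2], max=3
Drop 3: O rot0 at col 0 lands with bottom-row=1; cleared 1 line(s) (total 1); column heights now [2 2 1 2 0], max=2
Drop 4: T rot3 at col 0 lands with bottom-row=2; cleared 0 line(s) (total 1); column heights now [4 5 1 2 0], max=5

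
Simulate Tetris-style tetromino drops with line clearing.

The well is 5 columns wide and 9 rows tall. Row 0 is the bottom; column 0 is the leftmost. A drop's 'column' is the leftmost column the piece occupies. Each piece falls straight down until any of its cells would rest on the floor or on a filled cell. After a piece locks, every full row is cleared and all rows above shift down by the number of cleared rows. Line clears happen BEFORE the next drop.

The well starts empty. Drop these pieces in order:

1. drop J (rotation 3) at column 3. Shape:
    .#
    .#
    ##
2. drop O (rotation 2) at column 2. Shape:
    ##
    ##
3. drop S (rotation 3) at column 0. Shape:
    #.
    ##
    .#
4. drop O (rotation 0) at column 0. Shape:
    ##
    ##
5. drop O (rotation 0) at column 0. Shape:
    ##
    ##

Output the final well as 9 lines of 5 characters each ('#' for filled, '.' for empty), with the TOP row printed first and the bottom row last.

Drop 1: J rot3 at col 3 lands with bottom-row=0; cleared 0 line(s) (total 0); column heights now [0 0 0 1 3], max=3
Drop 2: O rot2 at col 2 lands with bottom-row=1; cleared 0 line(s) (total 0); column heights now [0 0 3 3 3], max=3
Drop 3: S rot3 at col 0 lands with bottom-row=0; cleared 1 line(s) (total 1); column heights now [2 1 2 2 2], max=2
Drop 4: O rot0 at col 0 lands with bottom-row=2; cleared 0 line(s) (total 1); column heights now [4 4 2 2 2], max=4
Drop 5: O rot0 at col 0 lands with bottom-row=4; cleared 0 line(s) (total 1); column heights now [6 6 2 2 2], max=6

Answer: .....
.....
.....
##...
##...
##...
##...
#.###
.#.##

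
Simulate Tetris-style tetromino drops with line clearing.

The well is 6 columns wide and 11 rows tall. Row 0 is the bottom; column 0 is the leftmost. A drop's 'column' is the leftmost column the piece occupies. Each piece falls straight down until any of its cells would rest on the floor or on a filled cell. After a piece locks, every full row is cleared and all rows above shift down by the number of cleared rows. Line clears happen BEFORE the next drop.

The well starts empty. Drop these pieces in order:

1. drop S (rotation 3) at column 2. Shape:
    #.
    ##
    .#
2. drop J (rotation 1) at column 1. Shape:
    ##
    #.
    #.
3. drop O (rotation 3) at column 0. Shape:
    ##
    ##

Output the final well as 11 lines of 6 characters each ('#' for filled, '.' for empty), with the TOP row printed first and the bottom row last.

Answer: ......
......
......
......
......
##....
##....
.##...
.##...
.###..
...#..

Derivation:
Drop 1: S rot3 at col 2 lands with bottom-row=0; cleared 0 line(s) (total 0); column heights now [0 0 3 2 0 0], max=3
Drop 2: J rot1 at col 1 lands with bottom-row=1; cleared 0 line(s) (total 0); column heights now [0 4 4 2 0 0], max=4
Drop 3: O rot3 at col 0 lands with bottom-row=4; cleared 0 line(s) (total 0); column heights now [6 6 4 2 0 0], max=6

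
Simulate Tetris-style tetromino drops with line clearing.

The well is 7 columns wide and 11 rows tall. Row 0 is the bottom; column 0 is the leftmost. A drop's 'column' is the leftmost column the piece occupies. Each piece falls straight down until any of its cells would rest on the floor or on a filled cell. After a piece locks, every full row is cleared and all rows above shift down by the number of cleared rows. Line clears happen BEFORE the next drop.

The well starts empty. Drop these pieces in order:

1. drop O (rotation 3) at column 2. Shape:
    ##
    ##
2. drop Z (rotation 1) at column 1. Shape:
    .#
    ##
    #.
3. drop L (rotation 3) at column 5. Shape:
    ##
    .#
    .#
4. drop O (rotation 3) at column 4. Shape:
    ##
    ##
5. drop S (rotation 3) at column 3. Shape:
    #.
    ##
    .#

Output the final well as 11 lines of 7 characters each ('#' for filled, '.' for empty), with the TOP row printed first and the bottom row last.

Answer: .......
.......
.......
...#...
...##..
....#..
....##.
..#.##.
.##..##
.###..#
..##..#

Derivation:
Drop 1: O rot3 at col 2 lands with bottom-row=0; cleared 0 line(s) (total 0); column heights now [0 0 2 2 0 0 0], max=2
Drop 2: Z rot1 at col 1 lands with bottom-row=1; cleared 0 line(s) (total 0); column heights now [0 3 4 2 0 0 0], max=4
Drop 3: L rot3 at col 5 lands with bottom-row=0; cleared 0 line(s) (total 0); column heights now [0 3 4 2 0 3 3], max=4
Drop 4: O rot3 at col 4 lands with bottom-row=3; cleared 0 line(s) (total 0); column heights now [0 3 4 2 5 5 3], max=5
Drop 5: S rot3 at col 3 lands with bottom-row=5; cleared 0 line(s) (total 0); column heights now [0 3 4 8 7 5 3], max=8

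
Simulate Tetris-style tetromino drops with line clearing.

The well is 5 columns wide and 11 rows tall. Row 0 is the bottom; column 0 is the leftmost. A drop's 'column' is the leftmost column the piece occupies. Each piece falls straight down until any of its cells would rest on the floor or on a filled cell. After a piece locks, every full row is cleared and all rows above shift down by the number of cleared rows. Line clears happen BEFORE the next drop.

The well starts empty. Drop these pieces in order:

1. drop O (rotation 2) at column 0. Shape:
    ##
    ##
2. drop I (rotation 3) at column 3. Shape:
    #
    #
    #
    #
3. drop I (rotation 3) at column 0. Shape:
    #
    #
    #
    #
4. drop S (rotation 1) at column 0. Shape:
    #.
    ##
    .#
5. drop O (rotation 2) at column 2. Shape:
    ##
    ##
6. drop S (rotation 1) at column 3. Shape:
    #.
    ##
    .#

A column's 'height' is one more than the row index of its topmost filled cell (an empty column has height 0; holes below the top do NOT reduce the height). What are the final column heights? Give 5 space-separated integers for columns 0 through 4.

Drop 1: O rot2 at col 0 lands with bottom-row=0; cleared 0 line(s) (total 0); column heights now [2 2 0 0 0], max=2
Drop 2: I rot3 at col 3 lands with bottom-row=0; cleared 0 line(s) (total 0); column heights now [2 2 0 4 0], max=4
Drop 3: I rot3 at col 0 lands with bottom-row=2; cleared 0 line(s) (total 0); column heights now [6 2 0 4 0], max=6
Drop 4: S rot1 at col 0 lands with bottom-row=5; cleared 0 line(s) (total 0); column heights now [8 7 0 4 0], max=8
Drop 5: O rot2 at col 2 lands with bottom-row=4; cleared 0 line(s) (total 0); column heights now [8 7 6 6 0], max=8
Drop 6: S rot1 at col 3 lands with bottom-row=5; cleared 1 line(s) (total 1); column heights now [7 6 5 7 6], max=7

Answer: 7 6 5 7 6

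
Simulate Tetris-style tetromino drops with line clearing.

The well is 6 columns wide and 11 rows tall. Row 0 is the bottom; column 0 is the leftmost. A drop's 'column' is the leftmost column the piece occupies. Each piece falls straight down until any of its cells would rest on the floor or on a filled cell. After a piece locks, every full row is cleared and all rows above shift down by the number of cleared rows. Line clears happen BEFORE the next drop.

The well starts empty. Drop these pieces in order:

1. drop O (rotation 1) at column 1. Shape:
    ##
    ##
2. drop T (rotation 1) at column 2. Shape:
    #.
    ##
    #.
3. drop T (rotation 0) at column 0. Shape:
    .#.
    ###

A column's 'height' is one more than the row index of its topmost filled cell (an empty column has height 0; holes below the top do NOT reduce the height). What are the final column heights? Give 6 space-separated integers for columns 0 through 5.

Answer: 6 7 6 4 0 0

Derivation:
Drop 1: O rot1 at col 1 lands with bottom-row=0; cleared 0 line(s) (total 0); column heights now [0 2 2 0 0 0], max=2
Drop 2: T rot1 at col 2 lands with bottom-row=2; cleared 0 line(s) (total 0); column heights now [0 2 5 4 0 0], max=5
Drop 3: T rot0 at col 0 lands with bottom-row=5; cleared 0 line(s) (total 0); column heights now [6 7 6 4 0 0], max=7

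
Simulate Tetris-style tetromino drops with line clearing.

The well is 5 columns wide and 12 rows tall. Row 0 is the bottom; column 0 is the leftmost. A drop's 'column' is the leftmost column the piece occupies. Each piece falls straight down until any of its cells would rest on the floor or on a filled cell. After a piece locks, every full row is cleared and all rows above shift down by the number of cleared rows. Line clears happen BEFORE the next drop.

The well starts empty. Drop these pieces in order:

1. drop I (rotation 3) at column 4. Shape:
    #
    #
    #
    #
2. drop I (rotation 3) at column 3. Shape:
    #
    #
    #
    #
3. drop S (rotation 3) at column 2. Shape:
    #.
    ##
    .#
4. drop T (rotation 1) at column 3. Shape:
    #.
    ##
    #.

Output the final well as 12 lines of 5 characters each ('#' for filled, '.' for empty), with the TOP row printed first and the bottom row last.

Answer: .....
.....
.....
...#.
...##
..##.
..##.
...#.
...##
...##
...##
...##

Derivation:
Drop 1: I rot3 at col 4 lands with bottom-row=0; cleared 0 line(s) (total 0); column heights now [0 0 0 0 4], max=4
Drop 2: I rot3 at col 3 lands with bottom-row=0; cleared 0 line(s) (total 0); column heights now [0 0 0 4 4], max=4
Drop 3: S rot3 at col 2 lands with bottom-row=4; cleared 0 line(s) (total 0); column heights now [0 0 7 6 4], max=7
Drop 4: T rot1 at col 3 lands with bottom-row=6; cleared 0 line(s) (total 0); column heights now [0 0 7 9 8], max=9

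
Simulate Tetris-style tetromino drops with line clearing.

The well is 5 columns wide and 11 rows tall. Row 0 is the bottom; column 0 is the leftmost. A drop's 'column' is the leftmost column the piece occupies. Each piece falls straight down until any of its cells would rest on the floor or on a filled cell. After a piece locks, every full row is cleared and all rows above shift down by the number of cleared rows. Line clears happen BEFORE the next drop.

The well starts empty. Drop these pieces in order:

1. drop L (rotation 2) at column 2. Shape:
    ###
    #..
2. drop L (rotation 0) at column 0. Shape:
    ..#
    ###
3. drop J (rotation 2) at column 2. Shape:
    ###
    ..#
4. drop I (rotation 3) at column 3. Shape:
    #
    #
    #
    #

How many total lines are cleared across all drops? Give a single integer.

Answer: 0

Derivation:
Drop 1: L rot2 at col 2 lands with bottom-row=0; cleared 0 line(s) (total 0); column heights now [0 0 2 2 2], max=2
Drop 2: L rot0 at col 0 lands with bottom-row=2; cleared 0 line(s) (total 0); column heights now [3 3 4 2 2], max=4
Drop 3: J rot2 at col 2 lands with bottom-row=3; cleared 0 line(s) (total 0); column heights now [3 3 5 5 5], max=5
Drop 4: I rot3 at col 3 lands with bottom-row=5; cleared 0 line(s) (total 0); column heights now [3 3 5 9 5], max=9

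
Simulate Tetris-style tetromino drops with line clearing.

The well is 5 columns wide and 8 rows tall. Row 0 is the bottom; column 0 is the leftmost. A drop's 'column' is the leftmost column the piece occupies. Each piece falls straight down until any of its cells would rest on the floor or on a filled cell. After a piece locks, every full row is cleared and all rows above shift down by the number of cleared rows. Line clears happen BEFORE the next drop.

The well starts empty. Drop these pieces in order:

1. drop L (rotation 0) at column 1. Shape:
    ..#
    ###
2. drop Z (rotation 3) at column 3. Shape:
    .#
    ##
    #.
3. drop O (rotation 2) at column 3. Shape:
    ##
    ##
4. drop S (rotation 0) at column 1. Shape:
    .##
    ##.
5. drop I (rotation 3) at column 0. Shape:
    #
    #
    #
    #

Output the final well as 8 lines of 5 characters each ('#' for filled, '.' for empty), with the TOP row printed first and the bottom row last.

Drop 1: L rot0 at col 1 lands with bottom-row=0; cleared 0 line(s) (total 0); column heights now [0 1 1 2 0], max=2
Drop 2: Z rot3 at col 3 lands with bottom-row=2; cleared 0 line(s) (total 0); column heights now [0 1 1 4 5], max=5
Drop 3: O rot2 at col 3 lands with bottom-row=5; cleared 0 line(s) (total 0); column heights now [0 1 1 7 7], max=7
Drop 4: S rot0 at col 1 lands with bottom-row=6; cleared 0 line(s) (total 0); column heights now [0 7 8 8 7], max=8
Drop 5: I rot3 at col 0 lands with bottom-row=0; cleared 0 line(s) (total 0); column heights now [4 7 8 8 7], max=8

Answer: ..##.
.####
...##
....#
#..##
#..#.
#..#.
####.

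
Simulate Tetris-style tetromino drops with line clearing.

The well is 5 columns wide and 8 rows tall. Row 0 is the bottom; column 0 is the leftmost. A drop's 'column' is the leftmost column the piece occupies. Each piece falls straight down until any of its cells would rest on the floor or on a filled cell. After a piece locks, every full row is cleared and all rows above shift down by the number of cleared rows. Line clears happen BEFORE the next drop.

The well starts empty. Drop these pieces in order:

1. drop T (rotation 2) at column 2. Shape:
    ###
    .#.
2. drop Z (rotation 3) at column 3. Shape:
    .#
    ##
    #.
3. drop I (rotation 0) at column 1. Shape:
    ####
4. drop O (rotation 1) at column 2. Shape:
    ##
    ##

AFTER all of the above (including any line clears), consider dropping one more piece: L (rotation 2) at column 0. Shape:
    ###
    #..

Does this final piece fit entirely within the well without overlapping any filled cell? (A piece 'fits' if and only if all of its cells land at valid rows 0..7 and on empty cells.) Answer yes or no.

Drop 1: T rot2 at col 2 lands with bottom-row=0; cleared 0 line(s) (total 0); column heights now [0 0 2 2 2], max=2
Drop 2: Z rot3 at col 3 lands with bottom-row=2; cleared 0 line(s) (total 0); column heights now [0 0 2 4 5], max=5
Drop 3: I rot0 at col 1 lands with bottom-row=5; cleared 0 line(s) (total 0); column heights now [0 6 6 6 6], max=6
Drop 4: O rot1 at col 2 lands with bottom-row=6; cleared 0 line(s) (total 0); column heights now [0 6 8 8 6], max=8
Test piece L rot2 at col 0 (width 3): heights before test = [0 6 8 8 6]; fits = False

Answer: no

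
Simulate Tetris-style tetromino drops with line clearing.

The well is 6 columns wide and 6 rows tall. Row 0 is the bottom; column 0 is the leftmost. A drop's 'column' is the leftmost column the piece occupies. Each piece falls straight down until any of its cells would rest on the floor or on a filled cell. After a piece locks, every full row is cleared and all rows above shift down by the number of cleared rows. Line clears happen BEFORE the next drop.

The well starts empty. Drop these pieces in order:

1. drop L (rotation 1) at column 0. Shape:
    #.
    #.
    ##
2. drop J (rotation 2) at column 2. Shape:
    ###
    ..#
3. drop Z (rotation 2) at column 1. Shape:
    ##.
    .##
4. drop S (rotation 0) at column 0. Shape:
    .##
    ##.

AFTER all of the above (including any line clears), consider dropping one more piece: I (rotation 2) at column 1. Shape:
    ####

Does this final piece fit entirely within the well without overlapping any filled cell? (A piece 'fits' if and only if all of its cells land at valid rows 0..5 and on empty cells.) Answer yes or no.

Drop 1: L rot1 at col 0 lands with bottom-row=0; cleared 0 line(s) (total 0); column heights now [3 1 0 0 0 0], max=3
Drop 2: J rot2 at col 2 lands with bottom-row=0; cleared 0 line(s) (total 0); column heights now [3 1 2 2 2 0], max=3
Drop 3: Z rot2 at col 1 lands with bottom-row=2; cleared 0 line(s) (total 0); column heights now [3 4 4 3 2 0], max=4
Drop 4: S rot0 at col 0 lands with bottom-row=4; cleared 0 line(s) (total 0); column heights now [5 6 6 3 2 0], max=6
Test piece I rot2 at col 1 (width 4): heights before test = [5 6 6 3 2 0]; fits = False

Answer: no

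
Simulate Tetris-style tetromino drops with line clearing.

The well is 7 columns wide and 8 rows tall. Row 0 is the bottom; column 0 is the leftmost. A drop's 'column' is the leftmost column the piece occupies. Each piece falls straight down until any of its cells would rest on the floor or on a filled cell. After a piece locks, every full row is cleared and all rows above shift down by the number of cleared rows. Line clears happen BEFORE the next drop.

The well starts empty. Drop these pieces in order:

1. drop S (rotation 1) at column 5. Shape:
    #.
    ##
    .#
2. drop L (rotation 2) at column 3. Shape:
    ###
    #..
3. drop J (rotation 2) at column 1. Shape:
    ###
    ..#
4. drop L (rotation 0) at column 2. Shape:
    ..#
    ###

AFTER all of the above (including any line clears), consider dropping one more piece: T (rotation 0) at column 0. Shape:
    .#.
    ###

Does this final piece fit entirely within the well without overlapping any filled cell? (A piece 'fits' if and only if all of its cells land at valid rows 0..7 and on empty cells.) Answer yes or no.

Answer: no

Derivation:
Drop 1: S rot1 at col 5 lands with bottom-row=0; cleared 0 line(s) (total 0); column heights now [0 0 0 0 0 3 2], max=3
Drop 2: L rot2 at col 3 lands with bottom-row=2; cleared 0 line(s) (total 0); column heights now [0 0 0 4 4 4 2], max=4
Drop 3: J rot2 at col 1 lands with bottom-row=4; cleared 0 line(s) (total 0); column heights now [0 6 6 6 4 4 2], max=6
Drop 4: L rot0 at col 2 lands with bottom-row=6; cleared 0 line(s) (total 0); column heights now [0 6 7 7 8 4 2], max=8
Test piece T rot0 at col 0 (width 3): heights before test = [0 6 7 7 8 4 2]; fits = False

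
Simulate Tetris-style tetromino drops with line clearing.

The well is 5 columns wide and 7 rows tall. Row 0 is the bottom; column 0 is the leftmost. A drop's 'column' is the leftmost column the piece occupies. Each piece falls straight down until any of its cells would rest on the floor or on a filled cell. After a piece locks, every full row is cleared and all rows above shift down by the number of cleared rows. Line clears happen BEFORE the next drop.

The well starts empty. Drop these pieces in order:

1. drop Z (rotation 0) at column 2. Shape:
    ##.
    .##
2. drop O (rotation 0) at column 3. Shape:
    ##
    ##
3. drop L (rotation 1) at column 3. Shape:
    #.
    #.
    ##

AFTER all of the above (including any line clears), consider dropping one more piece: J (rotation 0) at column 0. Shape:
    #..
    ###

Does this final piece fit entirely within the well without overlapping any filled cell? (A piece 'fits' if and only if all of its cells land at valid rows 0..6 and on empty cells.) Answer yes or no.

Answer: yes

Derivation:
Drop 1: Z rot0 at col 2 lands with bottom-row=0; cleared 0 line(s) (total 0); column heights now [0 0 2 2 1], max=2
Drop 2: O rot0 at col 3 lands with bottom-row=2; cleared 0 line(s) (total 0); column heights now [0 0 2 4 4], max=4
Drop 3: L rot1 at col 3 lands with bottom-row=4; cleared 0 line(s) (total 0); column heights now [0 0 2 7 5], max=7
Test piece J rot0 at col 0 (width 3): heights before test = [0 0 2 7 5]; fits = True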